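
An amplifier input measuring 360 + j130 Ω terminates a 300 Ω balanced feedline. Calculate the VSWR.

Γ = (Z_L − Z_0)/(Z_L + Z_0) = (60 + j130)/(660 + j130)
|Γ| = 143/673 = 0.213
VSWR = (1 + |Γ|)/(1 − |Γ|) = 1.21/0.787

VSWR ≈ 1.54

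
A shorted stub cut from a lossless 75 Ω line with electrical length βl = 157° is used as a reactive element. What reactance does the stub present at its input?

tan(βl) = -0.424
For a shorted stub, Z_in = jZ_0·tan(βl)

X_in ≈ -31.8 Ω (capacitive)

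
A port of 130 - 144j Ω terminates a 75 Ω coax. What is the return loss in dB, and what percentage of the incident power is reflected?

Γ = (55 − j144)/(205 − j144), |Γ| = 0.615
RL = −20·log₁₀(0.615) = 4.22 dB
P_refl/P_inc = |Γ|² = 0.379

RL ≈ 4.22 dB; 37.9% of incident power reflected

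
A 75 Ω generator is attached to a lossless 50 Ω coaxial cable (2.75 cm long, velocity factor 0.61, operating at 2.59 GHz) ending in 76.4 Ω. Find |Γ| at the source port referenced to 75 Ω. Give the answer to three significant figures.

λ = v/f = 0.61·c / 2.59 GHz = 0.0707 m
βl = 2π·l/λ = 2π × 0.389 = 140°
tan(βl) = -0.836
Z_in = Z_0·(Z_L + jZ_0·tanβl)/(Z_0 + jZ_L·tanβl) = 49.3 + j21.2 Ω
Γ_s = (Z_in − Z_s)/(Z_in + Z_s) = (-25.7 + j21.2)/(124 + j21.2), |Γ_s| = 0.264

|Γ| ≈ 0.264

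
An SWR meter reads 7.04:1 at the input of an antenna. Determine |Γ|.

|Γ| ≈ 0.751

|Γ| = (S − 1)/(S + 1) = (7.04 − 1)/(7.04 + 1) = 6.04/8.04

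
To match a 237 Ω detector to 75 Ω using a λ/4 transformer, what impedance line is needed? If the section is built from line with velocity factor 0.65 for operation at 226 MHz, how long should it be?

Z_qwt = √(Z_0·R_L) = √(75 × 237) = √17780
λ = 0.65·c/f = 0.863 m, so l = λ/4 = 0.216 m

Z_qwt ≈ 133 Ω; length ≈ 21.6 cm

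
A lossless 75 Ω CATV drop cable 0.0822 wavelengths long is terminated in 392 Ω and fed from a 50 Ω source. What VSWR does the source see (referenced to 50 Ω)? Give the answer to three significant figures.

βl = 2π × 0.0822 = 29.6°
tan(βl) = 0.568
Z_in = Z_0·(Z_L + jZ_0·tanβl)/(Z_0 + jZ_L·tanβl) = 52.8 − j114 Ω
Γ_s = (Z_in − Z_s)/(Z_in + Z_s) = (2.85 − j114)/(103 − j114), |Γ_s| = 0.743
VSWR = (1 + |Γ_s|)/(1 − |Γ_s|)

VSWR ≈ 6.8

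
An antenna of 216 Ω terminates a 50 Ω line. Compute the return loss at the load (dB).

Γ = (216 − 50)/(216 + 50) = 0.624
RL = −20·log₁₀|Γ| = −20·log₁₀(0.624)

RL ≈ 4.1 dB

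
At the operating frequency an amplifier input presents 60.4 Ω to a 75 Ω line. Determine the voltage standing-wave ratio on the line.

Γ = (60.4 − 75)/(60.4 + 75) = -0.108
VSWR = (1 + 0.108)/(1 − 0.108)

VSWR ≈ 1.24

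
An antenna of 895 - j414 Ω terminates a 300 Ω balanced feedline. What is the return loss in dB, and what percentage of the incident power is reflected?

RL ≈ 4.83 dB; 32.9% of incident power reflected

Γ = (595 − j414)/(1195 − j414), |Γ| = 0.573
RL = −20·log₁₀(0.573) = 4.83 dB
P_refl/P_inc = |Γ|² = 0.329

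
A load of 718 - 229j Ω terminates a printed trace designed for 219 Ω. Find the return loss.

Γ = (499 − j229)/(937 − j229), |Γ| = 0.569
RL = −20·log₁₀|Γ| = −20·log₁₀(0.569)

RL ≈ 4.89 dB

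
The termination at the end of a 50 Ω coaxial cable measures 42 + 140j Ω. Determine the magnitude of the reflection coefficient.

|Γ| ≈ 0.837

Γ = (Z_L − Z_0)/(Z_L + Z_0) = (-8 + j140)/(92 + j140)
|Γ| = 140/168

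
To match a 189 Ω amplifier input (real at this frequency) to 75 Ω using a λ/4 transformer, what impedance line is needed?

Z_qwt ≈ 119 Ω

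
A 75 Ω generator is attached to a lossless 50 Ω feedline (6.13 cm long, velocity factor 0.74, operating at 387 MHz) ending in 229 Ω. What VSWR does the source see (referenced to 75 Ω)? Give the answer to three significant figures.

VSWR ≈ 4.57

λ = v/f = 0.74·c / 387 MHz = 0.574 m
βl = 2π·l/λ = 2π × 0.107 = 38.5°
tan(βl) = 0.795
Z_in = Z_0·(Z_L + jZ_0·tanβl)/(Z_0 + jZ_L·tanβl) = 26.2 − j55.7 Ω
Γ_s = (Z_in − Z_s)/(Z_in + Z_s) = (-48.8 − j55.7)/(101 − j55.7), |Γ_s| = 0.641
VSWR = (1 + |Γ_s|)/(1 − |Γ_s|)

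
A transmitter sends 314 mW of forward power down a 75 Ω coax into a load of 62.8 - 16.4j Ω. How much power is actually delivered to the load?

P_delivered ≈ 307 mW

|Γ| = |(-12.2 − j16.4)/(137.8 − j16.4)| = 0.147
|Γ|² = 0.0217
P_refl = |Γ|²·P_inc = 6.81 mW, P_del = (1 − |Γ|²)·P_inc = 307 mW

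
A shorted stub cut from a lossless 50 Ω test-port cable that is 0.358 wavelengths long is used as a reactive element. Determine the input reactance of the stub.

X_in ≈ -62 Ω (capacitive)

βl = 2π × 0.358 = 129°
tan(βl) = -1.24
For a shorted stub, Z_in = jZ_0·tan(βl)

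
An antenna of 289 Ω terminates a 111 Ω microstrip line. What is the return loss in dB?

Γ = (289 − 111)/(289 + 111) = 0.445
RL = −20·log₁₀|Γ| = −20·log₁₀(0.445)

RL ≈ 7.03 dB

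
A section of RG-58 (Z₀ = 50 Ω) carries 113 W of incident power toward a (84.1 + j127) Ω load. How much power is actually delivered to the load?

|Γ| = |(34.1 + j127)/(134.1 + j127)| = 0.712
|Γ|² = 0.507
P_refl = |Γ|²·P_inc = 57.3 W, P_del = (1 − |Γ|²)·P_inc = 55.7 W

P_delivered ≈ 55.7 W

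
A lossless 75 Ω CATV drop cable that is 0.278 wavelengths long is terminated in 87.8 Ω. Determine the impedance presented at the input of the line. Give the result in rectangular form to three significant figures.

Z_in ≈ 64.6 + j3.52 Ω

βl = 2π × 0.278 = 100°
tan(βl) = tan(100°) = -5.63
Z_in = Z_0·(Z_L + jZ_0·tanβl)/(Z_0 + jZ_L·tanβl)
     = 75·(87.8 − j422)/(75 − j494)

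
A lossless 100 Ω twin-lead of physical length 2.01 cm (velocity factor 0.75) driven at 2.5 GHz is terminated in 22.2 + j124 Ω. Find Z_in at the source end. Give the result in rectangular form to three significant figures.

λ = v/f = 0.75·c / 2.5 GHz = 0.09 m
βl = 2π·l/λ = 2π × 0.223 = 80.4°
tan(βl) = tan(80.4°) = 5.91
Z_in = Z_0·(Z_L + jZ_0·tanβl)/(Z_0 + jZ_L·tanβl)
     = 100·(22.2 + j715)/(-633 + j131)

Z_in ≈ 19.1 − j109 Ω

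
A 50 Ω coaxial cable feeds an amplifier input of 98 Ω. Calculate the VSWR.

Γ = (98 − 50)/(98 + 50) = 0.324
VSWR = (1 + 0.324)/(1 − 0.324)

VSWR ≈ 1.96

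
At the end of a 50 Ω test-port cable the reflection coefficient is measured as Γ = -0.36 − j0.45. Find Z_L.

Z_L ≈ 16.3 − j21.9 Ω

Z_L = Z_0·(1 + Γ)/(1 − Γ) = 50·(0.64 − j0.45)/(1.36 + j0.45)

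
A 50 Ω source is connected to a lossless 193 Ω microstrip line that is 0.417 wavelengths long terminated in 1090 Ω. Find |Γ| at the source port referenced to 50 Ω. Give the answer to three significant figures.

βl = 2π × 0.417 = 150°
tan(βl) = -0.575
Z_in = Z_0·(Z_L + jZ_0·tanβl)/(Z_0 + jZ_L·tanβl) = 126 + j297 Ω
Γ_s = (Z_in − Z_s)/(Z_in + Z_s) = (75.7 + j297)/(176 + j297), |Γ_s| = 0.888

|Γ| ≈ 0.888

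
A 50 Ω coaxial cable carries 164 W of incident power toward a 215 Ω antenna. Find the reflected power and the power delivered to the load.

Γ = (215 − 50)/(215 + 50) = 0.623
|Γ|² = 0.388
P_refl = |Γ|²·P_inc = 63.6 W, P_del = (1 − |Γ|²)·P_inc = 100 W

P_reflected ≈ 63.6 W; P_delivered ≈ 100 W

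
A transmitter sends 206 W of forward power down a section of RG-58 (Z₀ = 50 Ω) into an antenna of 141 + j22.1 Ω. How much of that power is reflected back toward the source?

P_reflected ≈ 48.9 W

|Γ| = |(91 + j22.1)/(191 + j22.1)| = 0.487
|Γ|² = 0.237
P_refl = |Γ|²·P_inc = 48.9 W, P_del = (1 − |Γ|²)·P_inc = 157 W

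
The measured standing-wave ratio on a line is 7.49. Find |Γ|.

|Γ| = (S − 1)/(S + 1) = (7.49 − 1)/(7.49 + 1) = 6.49/8.49

|Γ| ≈ 0.764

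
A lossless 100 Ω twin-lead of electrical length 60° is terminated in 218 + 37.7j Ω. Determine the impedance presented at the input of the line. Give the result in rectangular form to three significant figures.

tan(βl) = tan(60°) = 1.73
Z_in = Z_0·(Z_L + jZ_0·tanβl)/(Z_0 + jZ_L·tanβl)
     = 100·(218 + j211)/(34.7 + j378)

Z_in ≈ 60.6 − j52.2 Ω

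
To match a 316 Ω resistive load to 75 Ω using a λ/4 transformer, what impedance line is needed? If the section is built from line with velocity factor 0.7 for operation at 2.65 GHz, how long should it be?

Z_qwt ≈ 154 Ω; length ≈ 1.98 cm

Z_qwt = √(Z_0·R_L) = √(75 × 316) = √23700
λ = 0.7·c/f = 0.0792 m, so l = λ/4 = 0.0198 m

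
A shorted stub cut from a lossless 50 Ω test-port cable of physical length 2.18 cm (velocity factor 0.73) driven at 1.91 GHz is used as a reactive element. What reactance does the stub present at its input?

X_in ≈ 127 Ω (inductive)

λ = v/f = 0.73·c / 1.91 GHz = 0.115 m
βl = 2π·l/λ = 2π × 0.19 = 68.4°
tan(βl) = 2.53
For a shorted stub, Z_in = jZ_0·tan(βl)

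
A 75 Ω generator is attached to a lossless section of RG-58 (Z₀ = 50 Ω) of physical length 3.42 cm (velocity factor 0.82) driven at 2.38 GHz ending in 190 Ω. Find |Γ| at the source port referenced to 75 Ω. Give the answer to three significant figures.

λ = v/f = 0.82·c / 2.38 GHz = 0.103 m
βl = 2π·l/λ = 2π × 0.331 = 119°
tan(βl) = -1.8
Z_in = Z_0·(Z_L + jZ_0·tanβl)/(Z_0 + jZ_L·tanβl) = 16.9 + j25.4 Ω
Γ_s = (Z_in − Z_s)/(Z_in + Z_s) = (-58.1 + j25.4)/(91.9 + j25.4), |Γ_s| = 0.665

|Γ| ≈ 0.665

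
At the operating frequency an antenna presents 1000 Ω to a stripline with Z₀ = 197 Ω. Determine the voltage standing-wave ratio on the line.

VSWR ≈ 5.08

Γ = (1000 − 197)/(1000 + 197) = 0.671
VSWR = (1 + 0.671)/(1 − 0.671)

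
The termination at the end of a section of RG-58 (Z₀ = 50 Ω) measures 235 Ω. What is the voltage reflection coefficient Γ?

Γ = 0.649

Γ = (Z_L − Z_0)/(Z_L + Z_0) = (235 − 50)/(235 + 50) = 185/285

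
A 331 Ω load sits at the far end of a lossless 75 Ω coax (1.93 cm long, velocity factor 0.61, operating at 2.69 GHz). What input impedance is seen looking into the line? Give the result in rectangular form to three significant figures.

λ = v/f = 0.61·c / 2.69 GHz = 0.068 m
βl = 2π·l/λ = 2π × 0.284 = 102°
tan(βl) = tan(102°) = -4.65
Z_in = Z_0·(Z_L + jZ_0·tanβl)/(Z_0 + jZ_L·tanβl)
     = 75·(331 − j349)/(75 − j1540)

Z_in ≈ 17.7 + j15.3 Ω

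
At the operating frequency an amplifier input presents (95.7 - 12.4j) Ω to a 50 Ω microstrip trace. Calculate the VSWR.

VSWR ≈ 1.96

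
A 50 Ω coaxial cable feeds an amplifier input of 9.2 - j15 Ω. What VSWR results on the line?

Γ = (Z_L − Z_0)/(Z_L + Z_0) = (-40.8 − j15)/(59.2 − j15)
|Γ| = 43.5/61.1 = 0.712
VSWR = (1 + |Γ|)/(1 − |Γ|) = 1.71/0.288

VSWR ≈ 5.94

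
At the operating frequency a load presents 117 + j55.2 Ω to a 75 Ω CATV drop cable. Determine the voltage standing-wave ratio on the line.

VSWR ≈ 2.06

Γ = (Z_L − Z_0)/(Z_L + Z_0) = (42 + j55.2)/(192 + j55.2)
|Γ| = 69.4/200 = 0.347
VSWR = (1 + |Γ|)/(1 − |Γ|) = 1.35/0.653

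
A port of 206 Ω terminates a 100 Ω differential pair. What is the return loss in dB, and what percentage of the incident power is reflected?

Γ = (206 − 100)/(206 + 100) = 0.346
RL = −20·log₁₀(0.346) = 9.21 dB
P_refl/P_inc = |Γ|² = 0.12

RL ≈ 9.21 dB; 12% of incident power reflected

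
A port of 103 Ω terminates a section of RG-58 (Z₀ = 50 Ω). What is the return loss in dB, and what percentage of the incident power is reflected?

RL ≈ 9.21 dB; 12% of incident power reflected

Γ = (103 − 50)/(103 + 50) = 0.346
RL = −20·log₁₀(0.346) = 9.21 dB
P_refl/P_inc = |Γ|² = 0.12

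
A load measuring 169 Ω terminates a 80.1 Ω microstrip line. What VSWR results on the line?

For a purely resistive load, VSWR = R_L/Z_0 or Z_0/R_L (whichever > 1) = 169/80.1

VSWR ≈ 2.11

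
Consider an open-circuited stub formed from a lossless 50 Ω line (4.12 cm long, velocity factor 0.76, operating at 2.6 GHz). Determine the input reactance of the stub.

λ = v/f = 0.76·c / 2.6 GHz = 0.0877 m
βl = 2π·l/λ = 2π × 0.47 = 169°
tan(βl) = -0.192
For an open-circuited stub, Z_in = −jZ_0·cot(βl) = −jZ_0/tan(βl)

X_in ≈ 261 Ω (inductive)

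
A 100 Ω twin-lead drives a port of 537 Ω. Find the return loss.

Γ = (537 − 100)/(537 + 100) = 0.686
RL = −20·log₁₀|Γ| = −20·log₁₀(0.686)

RL ≈ 3.27 dB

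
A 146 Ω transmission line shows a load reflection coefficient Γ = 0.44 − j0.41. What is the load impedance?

Z_L ≈ 193 − j249 Ω

Z_L = Z_0·(1 + Γ)/(1 − Γ) = 146·(1.44 − j0.41)/(0.56 + j0.41)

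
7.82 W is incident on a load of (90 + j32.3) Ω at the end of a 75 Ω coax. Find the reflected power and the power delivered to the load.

P_reflected ≈ 0.351 W; P_delivered ≈ 7.47 W

|Γ| = |(15 + j32.3)/(165 + j32.3)| = 0.212
|Γ|² = 0.0449
P_refl = |Γ|²·P_inc = 0.351 W, P_del = (1 − |Γ|²)·P_inc = 7.47 W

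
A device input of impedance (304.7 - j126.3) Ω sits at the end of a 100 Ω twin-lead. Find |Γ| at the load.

|Γ| ≈ 0.567

Γ = (Z_L − Z_0)/(Z_L + Z_0) = (204.7 − j126.3)/(404.7 − j126.3)
|Γ| = 241/424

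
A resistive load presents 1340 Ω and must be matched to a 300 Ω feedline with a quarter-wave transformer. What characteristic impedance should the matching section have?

Z_qwt ≈ 634 Ω

Z_qwt = √(Z_0·R_L) = √(300 × 1340) = √402000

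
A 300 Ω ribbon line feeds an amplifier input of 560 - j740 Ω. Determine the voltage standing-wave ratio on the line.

VSWR ≈ 5.48

Γ = (Z_L − Z_0)/(Z_L + Z_0) = (260 − j740)/(860 − j740)
|Γ| = 784/1130 = 0.691
VSWR = (1 + |Γ|)/(1 − |Γ|) = 1.69/0.309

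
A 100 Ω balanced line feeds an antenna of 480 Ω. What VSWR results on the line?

VSWR ≈ 4.8

For a purely resistive load, VSWR = R_L/Z_0 or Z_0/R_L (whichever > 1) = 480/100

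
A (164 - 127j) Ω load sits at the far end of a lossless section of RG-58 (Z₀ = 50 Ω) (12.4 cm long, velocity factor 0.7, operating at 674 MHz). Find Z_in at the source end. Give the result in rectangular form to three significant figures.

λ = v/f = 0.7·c / 674 MHz = 0.312 m
βl = 2π·l/λ = 2π × 0.398 = 143°
tan(βl) = tan(143°) = -0.746
Z_in = Z_0·(Z_L + jZ_0·tanβl)/(Z_0 + jZ_L·tanβl)
     = 50·(164 − j164)/(-44.8 − j122)

Z_in ≈ 37.6 + j80.8 Ω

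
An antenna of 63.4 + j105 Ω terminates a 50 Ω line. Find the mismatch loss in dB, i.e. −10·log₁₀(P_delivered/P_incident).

Γ = (13.4 + j105)/(113.4 + j105), |Γ| = 0.685
|Γ|² = 0.469, so P_del/P_inc = 1 − |Γ|² = 0.531
ML = −10·log₁₀(1 − |Γ|²)

mismatch loss ≈ 2.75 dB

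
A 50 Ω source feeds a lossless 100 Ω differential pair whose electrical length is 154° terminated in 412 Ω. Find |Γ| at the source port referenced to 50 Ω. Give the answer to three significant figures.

|Γ| ≈ 0.753

tan(βl) = -0.488
Z_in = Z_0·(Z_L + jZ_0·tanβl)/(Z_0 + jZ_L·tanβl) = 101 + j155 Ω
Γ_s = (Z_in − Z_s)/(Z_in + Z_s) = (51.2 + j155)/(151 + j155), |Γ_s| = 0.753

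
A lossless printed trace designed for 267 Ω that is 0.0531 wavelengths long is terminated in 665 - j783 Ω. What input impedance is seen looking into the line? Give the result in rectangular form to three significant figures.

Z_in ≈ 155 − j409 Ω

βl = 2π × 0.0531 = 19.1°
tan(βl) = tan(19.1°) = 0.347
Z_in = Z_0·(Z_L + jZ_0·tanβl)/(Z_0 + jZ_L·tanβl)
     = 267·(665 − j690)/(538 + j230)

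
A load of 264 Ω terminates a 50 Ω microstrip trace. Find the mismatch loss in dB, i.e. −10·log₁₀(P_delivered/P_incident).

mismatch loss ≈ 2.71 dB

Γ = (264 − 50)/(264 + 50) = 0.682
|Γ|² = 0.464, so P_del/P_inc = 1 − |Γ|² = 0.536
ML = −10·log₁₀(1 − |Γ|²)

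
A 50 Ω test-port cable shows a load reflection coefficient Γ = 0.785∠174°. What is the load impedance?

Z_L ≈ 6.04 + j2.58 Ω

Z_L = Z_0·(1 + Γ)/(1 − Γ) = 50·(0.219 + j0.0821)/(1.78 − j0.0821)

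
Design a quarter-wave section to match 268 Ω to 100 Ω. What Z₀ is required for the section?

Z_qwt ≈ 164 Ω

Z_qwt = √(Z_0·R_L) = √(100 × 268) = √26800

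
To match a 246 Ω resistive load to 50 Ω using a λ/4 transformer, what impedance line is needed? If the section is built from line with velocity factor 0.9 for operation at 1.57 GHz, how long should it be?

Z_qwt = √(Z_0·R_L) = √(50 × 246) = √12300
λ = 0.9·c/f = 0.172 m, so l = λ/4 = 0.043 m

Z_qwt ≈ 111 Ω; length ≈ 4.3 cm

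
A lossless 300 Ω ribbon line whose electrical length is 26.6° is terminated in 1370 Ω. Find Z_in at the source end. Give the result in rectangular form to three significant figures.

Z_in ≈ 275 − j479 Ω

tan(βl) = tan(26.6°) = 0.501
Z_in = Z_0·(Z_L + jZ_0·tanβl)/(Z_0 + jZ_L·tanβl)
     = 300·(1370 + j150)/(300 + j686)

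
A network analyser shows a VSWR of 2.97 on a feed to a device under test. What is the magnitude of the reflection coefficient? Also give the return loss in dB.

|Γ| = (S − 1)/(S + 1) = (2.97 − 1)/(2.97 + 1) = 1.97/3.97
RL = −20·log₁₀|Γ| = −20·log₁₀(0.496)

|Γ| ≈ 0.496; return loss ≈ 6.09 dB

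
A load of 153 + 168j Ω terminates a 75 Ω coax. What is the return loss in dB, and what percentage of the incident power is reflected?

Γ = (78 + j168)/(228 + j168), |Γ| = 0.654
RL = −20·log₁₀(0.654) = 3.69 dB
P_refl/P_inc = |Γ|² = 0.428

RL ≈ 3.69 dB; 42.8% of incident power reflected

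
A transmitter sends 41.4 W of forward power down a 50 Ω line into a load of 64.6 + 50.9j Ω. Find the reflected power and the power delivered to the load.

|Γ| = |(14.6 + j50.9)/(114.6 + j50.9)| = 0.422
|Γ|² = 0.178
P_refl = |Γ|²·P_inc = 7.38 W, P_del = (1 − |Γ|²)·P_inc = 34 W

P_reflected ≈ 7.38 W; P_delivered ≈ 34 W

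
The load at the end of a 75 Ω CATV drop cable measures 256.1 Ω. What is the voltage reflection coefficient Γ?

Γ = (Z_L − Z_0)/(Z_L + Z_0) = (256.1 − 75)/(256.1 + 75) = 181.1/331.1

Γ = 0.547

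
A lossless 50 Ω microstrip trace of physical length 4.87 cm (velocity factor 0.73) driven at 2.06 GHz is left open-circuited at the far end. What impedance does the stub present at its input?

λ = v/f = 0.73·c / 2.06 GHz = 0.106 m
βl = 2π·l/λ = 2π × 0.458 = 165°
tan(βl) = -0.27
For an open-circuited stub, Z_in = −jZ_0·cot(βl) = −jZ_0/tan(βl)

Z_in ≈ +j185 Ω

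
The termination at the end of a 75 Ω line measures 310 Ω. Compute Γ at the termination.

Γ = (Z_L − Z_0)/(Z_L + Z_0) = (310 − 75)/(310 + 75) = 235/385

Γ = 0.61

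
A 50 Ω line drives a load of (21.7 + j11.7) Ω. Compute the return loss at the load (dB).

Γ = (-28.3 + j11.7)/(71.7 + j11.7), |Γ| = 0.422
RL = −20·log₁₀|Γ| = −20·log₁₀(0.422)

RL ≈ 7.5 dB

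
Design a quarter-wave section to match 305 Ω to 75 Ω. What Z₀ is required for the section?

Z_qwt ≈ 151 Ω

Z_qwt = √(Z_0·R_L) = √(75 × 305) = √22880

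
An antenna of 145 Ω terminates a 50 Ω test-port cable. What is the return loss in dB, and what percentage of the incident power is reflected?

RL ≈ 6.25 dB; 23.7% of incident power reflected

Γ = (145 − 50)/(145 + 50) = 0.487
RL = −20·log₁₀(0.487) = 6.25 dB
P_refl/P_inc = |Γ|² = 0.237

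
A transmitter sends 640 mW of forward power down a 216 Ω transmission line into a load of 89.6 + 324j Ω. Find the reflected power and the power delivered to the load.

|Γ| = |(-126.4 + j324)/(305.6 + j324)| = 0.781
|Γ|² = 0.61
P_refl = |Γ|²·P_inc = 390 mW, P_del = (1 − |Γ|²)·P_inc = 250 mW

P_reflected ≈ 390 mW; P_delivered ≈ 250 mW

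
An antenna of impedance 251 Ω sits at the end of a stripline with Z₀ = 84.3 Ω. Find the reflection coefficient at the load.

Γ = (Z_L − Z_0)/(Z_L + Z_0) = (251 − 84.3)/(251 + 84.3) = 166.7/335.3

Γ = 0.497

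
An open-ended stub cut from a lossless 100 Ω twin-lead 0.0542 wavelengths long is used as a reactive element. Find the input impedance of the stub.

Z_in ≈ −j282 Ω

βl = 2π × 0.0542 = 19.5°
tan(βl) = 0.354
For an open-ended stub, Z_in = −jZ_0·cot(βl) = −jZ_0/tan(βl)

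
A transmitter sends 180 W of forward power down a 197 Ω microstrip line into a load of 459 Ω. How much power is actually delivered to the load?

Γ = (459 − 197)/(459 + 197) = 0.399
|Γ|² = 0.16
P_refl = |Γ|²·P_inc = 28.7 W, P_del = (1 − |Γ|²)·P_inc = 151 W

P_delivered ≈ 151 W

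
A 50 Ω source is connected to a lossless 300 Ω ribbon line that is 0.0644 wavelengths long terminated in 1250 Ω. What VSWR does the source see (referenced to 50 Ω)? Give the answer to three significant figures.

βl = 2π × 0.0644 = 23.2°
tan(βl) = 0.428
Z_in = Z_0·(Z_L + jZ_0·tanβl)/(Z_0 + jZ_L·tanβl) = 354 − j502 Ω
Γ_s = (Z_in − Z_s)/(Z_in + Z_s) = (304 − j502)/(404 − j502), |Γ_s| = 0.911
VSWR = (1 + |Γ_s|)/(1 − |Γ_s|)

VSWR ≈ 21.4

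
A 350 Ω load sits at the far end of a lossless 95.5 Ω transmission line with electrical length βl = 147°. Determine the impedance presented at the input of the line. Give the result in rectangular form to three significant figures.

Z_in ≈ 74.7 + j116 Ω

tan(βl) = tan(147°) = -0.649
Z_in = Z_0·(Z_L + jZ_0·tanβl)/(Z_0 + jZ_L·tanβl)
     = 95.5·(350 − j62)/(95.5 − j227)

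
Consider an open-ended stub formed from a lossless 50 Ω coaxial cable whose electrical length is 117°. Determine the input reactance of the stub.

tan(βl) = -1.96
For an open-ended stub, Z_in = −jZ_0·cot(βl) = −jZ_0/tan(βl)

X_in ≈ 25.5 Ω (inductive)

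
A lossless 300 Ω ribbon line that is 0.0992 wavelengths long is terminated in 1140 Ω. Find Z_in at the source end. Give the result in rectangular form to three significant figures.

βl = 2π × 0.0992 = 35.7°
tan(βl) = tan(35.7°) = 0.719
Z_in = Z_0·(Z_L + jZ_0·tanβl)/(Z_0 + jZ_L·tanβl)
     = 300·(1140 + j216)/(300 + j820)

Z_in ≈ 204 − j343 Ω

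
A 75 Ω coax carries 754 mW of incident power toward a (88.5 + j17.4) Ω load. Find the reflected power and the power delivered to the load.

P_reflected ≈ 13.5 mW; P_delivered ≈ 740 mW

|Γ| = |(13.5 + j17.4)/(163.5 + j17.4)| = 0.134
|Γ|² = 0.0179
P_refl = |Γ|²·P_inc = 13.5 mW, P_del = (1 − |Γ|²)·P_inc = 740 mW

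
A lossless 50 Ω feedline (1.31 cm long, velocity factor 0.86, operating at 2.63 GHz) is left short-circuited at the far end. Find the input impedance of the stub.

Z_in ≈ +j55.7 Ω

λ = v/f = 0.86·c / 2.63 GHz = 0.0981 m
βl = 2π·l/λ = 2π × 0.134 = 48.1°
tan(βl) = 1.11
For a short-circuited stub, Z_in = jZ_0·tan(βl)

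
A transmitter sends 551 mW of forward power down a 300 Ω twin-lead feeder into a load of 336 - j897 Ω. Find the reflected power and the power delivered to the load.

P_reflected ≈ 367 mW; P_delivered ≈ 184 mW

|Γ| = |(36 − j897)/(636 − j897)| = 0.816
|Γ|² = 0.667
P_refl = |Γ|²·P_inc = 367 mW, P_del = (1 − |Γ|²)·P_inc = 184 mW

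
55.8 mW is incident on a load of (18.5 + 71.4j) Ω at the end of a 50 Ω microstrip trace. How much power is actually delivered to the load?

P_delivered ≈ 21.1 mW

|Γ| = |(-31.5 + j71.4)/(68.5 + j71.4)| = 0.789
|Γ|² = 0.622
P_refl = |Γ|²·P_inc = 34.7 mW, P_del = (1 − |Γ|²)·P_inc = 21.1 mW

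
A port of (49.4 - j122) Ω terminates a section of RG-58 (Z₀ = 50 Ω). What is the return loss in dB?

Γ = (-0.6 − j122)/(99.4 − j122), |Γ| = 0.775
RL = −20·log₁₀|Γ| = −20·log₁₀(0.775)

RL ≈ 2.21 dB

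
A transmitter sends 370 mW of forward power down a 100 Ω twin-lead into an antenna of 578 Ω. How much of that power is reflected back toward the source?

P_reflected ≈ 184 mW

Γ = (578 − 100)/(578 + 100) = 0.705
|Γ|² = 0.497
P_refl = |Γ|²·P_inc = 184 mW, P_del = (1 − |Γ|²)·P_inc = 186 mW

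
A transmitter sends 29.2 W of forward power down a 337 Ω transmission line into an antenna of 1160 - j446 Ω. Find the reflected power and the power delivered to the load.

P_reflected ≈ 10.5 W; P_delivered ≈ 18.7 W

|Γ| = |(823 − j446)/(1497 − j446)| = 0.599
|Γ|² = 0.359
P_refl = |Γ|²·P_inc = 10.5 W, P_del = (1 − |Γ|²)·P_inc = 18.7 W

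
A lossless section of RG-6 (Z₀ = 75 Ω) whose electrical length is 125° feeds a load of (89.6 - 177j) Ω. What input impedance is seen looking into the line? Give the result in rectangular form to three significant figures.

tan(βl) = tan(125°) = -1.43
Z_in = Z_0·(Z_L + jZ_0·tanβl)/(Z_0 + jZ_L·tanβl)
     = 75·(89.6 − j284)/(-178 − j128)

Z_in ≈ 31.9 + j96.9 Ω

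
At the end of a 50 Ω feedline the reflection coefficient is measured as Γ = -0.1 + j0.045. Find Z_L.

Z_L ≈ 40.8 + j3.71 Ω

Z_L = Z_0·(1 + Γ)/(1 − Γ) = 50·(0.9 + j0.045)/(1.1 − j0.045)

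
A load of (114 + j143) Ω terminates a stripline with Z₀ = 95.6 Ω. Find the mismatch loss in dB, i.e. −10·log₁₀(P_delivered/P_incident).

Γ = (18.4 + j143)/(209.6 + j143), |Γ| = 0.568
|Γ|² = 0.323, so P_del/P_inc = 1 − |Γ|² = 0.677
ML = −10·log₁₀(1 − |Γ|²)

mismatch loss ≈ 1.69 dB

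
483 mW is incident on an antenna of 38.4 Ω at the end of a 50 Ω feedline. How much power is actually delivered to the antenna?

Γ = (38.4 − 50)/(38.4 + 50) = -0.131
|Γ|² = 0.0172
P_refl = |Γ|²·P_inc = 8.32 mW, P_del = (1 − |Γ|²)·P_inc = 475 mW

P_delivered ≈ 475 mW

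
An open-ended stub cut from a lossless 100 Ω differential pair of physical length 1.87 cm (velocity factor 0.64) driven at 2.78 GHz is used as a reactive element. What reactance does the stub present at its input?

λ = v/f = 0.64·c / 2.78 GHz = 0.0691 m
βl = 2π·l/λ = 2π × 0.271 = 97.5°
tan(βl) = -7.62
For an open-ended stub, Z_in = −jZ_0·cot(βl) = −jZ_0/tan(βl)

X_in ≈ 13.1 Ω (inductive)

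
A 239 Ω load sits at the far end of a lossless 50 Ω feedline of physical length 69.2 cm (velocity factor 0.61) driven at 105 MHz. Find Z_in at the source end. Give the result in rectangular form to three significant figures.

λ = v/f = 0.61·c / 105 MHz = 1.74 m
βl = 2π·l/λ = 2π × 0.397 = 143°
tan(βl) = tan(143°) = -0.755
Z_in = Z_0·(Z_L + jZ_0·tanβl)/(Z_0 + jZ_L·tanβl)
     = 50·(239 − j37.8)/(50 − j181)

Z_in ≈ 26.7 + j58.8 Ω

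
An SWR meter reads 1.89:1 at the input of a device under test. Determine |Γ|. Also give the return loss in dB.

|Γ| = (S − 1)/(S + 1) = (1.89 − 1)/(1.89 + 1) = 0.89/2.89
RL = −20·log₁₀|Γ| = −20·log₁₀(0.308)

|Γ| ≈ 0.308; return loss ≈ 10.2 dB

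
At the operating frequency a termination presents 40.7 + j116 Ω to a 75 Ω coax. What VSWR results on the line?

VSWR ≈ 6.64

Γ = (Z_L − Z_0)/(Z_L + Z_0) = (-34.3 + j116)/(115.7 + j116)
|Γ| = 121/164 = 0.738
VSWR = (1 + |Γ|)/(1 − |Γ|) = 1.74/0.262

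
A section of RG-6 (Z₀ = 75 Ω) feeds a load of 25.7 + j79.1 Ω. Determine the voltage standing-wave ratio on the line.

Γ = (Z_L − Z_0)/(Z_L + Z_0) = (-49.3 + j79.1)/(100.7 + j79.1)
|Γ| = 93.2/128 = 0.728
VSWR = (1 + |Γ|)/(1 − |Γ|) = 1.73/0.272

VSWR ≈ 6.35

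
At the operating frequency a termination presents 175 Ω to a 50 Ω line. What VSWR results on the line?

VSWR ≈ 3.5

Γ = (175 − 50)/(175 + 50) = 0.556
VSWR = (1 + 0.556)/(1 − 0.556)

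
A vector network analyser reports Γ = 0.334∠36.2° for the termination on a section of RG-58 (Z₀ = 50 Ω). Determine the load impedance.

Z_L = Z_0·(1 + Γ)/(1 − Γ) = 50·(1.27 + j0.197)/(0.73 − j0.197)

Z_L ≈ 77.6 + j34.5 Ω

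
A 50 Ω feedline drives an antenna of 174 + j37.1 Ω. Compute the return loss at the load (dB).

RL ≈ 4.88 dB

Γ = (124 + j37.1)/(224 + j37.1), |Γ| = 0.57
RL = −20·log₁₀|Γ| = −20·log₁₀(0.57)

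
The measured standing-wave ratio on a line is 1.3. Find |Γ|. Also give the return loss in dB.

|Γ| = (S − 1)/(S + 1) = (1.3 − 1)/(1.3 + 1) = 0.3/2.3
RL = −20·log₁₀|Γ| = −20·log₁₀(0.13)

|Γ| ≈ 0.13; return loss ≈ 17.7 dB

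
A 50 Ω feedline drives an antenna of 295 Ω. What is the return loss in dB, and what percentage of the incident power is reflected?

RL ≈ 2.97 dB; 50.4% of incident power reflected

Γ = (295 − 50)/(295 + 50) = 0.71
RL = −20·log₁₀(0.71) = 2.97 dB
P_refl/P_inc = |Γ|² = 0.504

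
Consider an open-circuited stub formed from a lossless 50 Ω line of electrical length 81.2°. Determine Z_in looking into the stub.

tan(βl) = 6.46
For an open-circuited stub, Z_in = −jZ_0·cot(βl) = −jZ_0/tan(βl)

Z_in ≈ −j7.74 Ω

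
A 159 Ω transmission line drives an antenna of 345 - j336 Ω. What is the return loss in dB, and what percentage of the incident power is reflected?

Γ = (186 − j336)/(504 − j336), |Γ| = 0.634
RL = −20·log₁₀(0.634) = 3.96 dB
P_refl/P_inc = |Γ|² = 0.402

RL ≈ 3.96 dB; 40.2% of incident power reflected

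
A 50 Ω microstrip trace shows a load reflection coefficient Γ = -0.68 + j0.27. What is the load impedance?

Z_L ≈ 8.03 + j9.33 Ω

Z_L = Z_0·(1 + Γ)/(1 − Γ) = 50·(0.32 + j0.27)/(1.68 − j0.27)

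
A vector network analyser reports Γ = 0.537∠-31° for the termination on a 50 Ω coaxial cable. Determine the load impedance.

Z_L ≈ 96.7 − j75.2 Ω

Z_L = Z_0·(1 + Γ)/(1 − Γ) = 50·(1.46 − j0.277)/(0.54 + j0.277)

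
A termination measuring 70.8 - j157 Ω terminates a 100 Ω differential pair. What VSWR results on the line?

VSWR ≈ 5.42

Γ = (Z_L − Z_0)/(Z_L + Z_0) = (-29.2 − j157)/(170.8 − j157)
|Γ| = 160/232 = 0.688
VSWR = (1 + |Γ|)/(1 − |Γ|) = 1.69/0.312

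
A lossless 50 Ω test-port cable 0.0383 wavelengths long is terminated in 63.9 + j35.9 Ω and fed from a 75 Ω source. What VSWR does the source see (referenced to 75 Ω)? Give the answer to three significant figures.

VSWR ≈ 1.41

βl = 2π × 0.0383 = 13.8°
tan(βl) = 0.245
Z_in = Z_0·(Z_L + jZ_0·tanβl)/(Z_0 + jZ_L·tanβl) = 87.2 + j25.3 Ω
Γ_s = (Z_in − Z_s)/(Z_in + Z_s) = (12.2 + j25.3)/(162 + j25.3), |Γ_s| = 0.171
VSWR = (1 + |Γ_s|)/(1 − |Γ_s|)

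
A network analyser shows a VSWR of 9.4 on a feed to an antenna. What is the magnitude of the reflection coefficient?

|Γ| ≈ 0.808

|Γ| = (S − 1)/(S + 1) = (9.4 − 1)/(9.4 + 1) = 8.4/10.4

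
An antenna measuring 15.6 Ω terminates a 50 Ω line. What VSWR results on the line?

VSWR ≈ 3.21

For a purely resistive load, VSWR = R_L/Z_0 or Z_0/R_L (whichever > 1) = 50/15.6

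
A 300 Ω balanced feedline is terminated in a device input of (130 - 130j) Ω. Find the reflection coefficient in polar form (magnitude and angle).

Γ = (Z_L − Z_0)/(Z_L + Z_0) = (-170 − j130)/(430 − j130)
|Γ| = 214/449 = 0.476

Γ ≈ 0.476 ∠ -126°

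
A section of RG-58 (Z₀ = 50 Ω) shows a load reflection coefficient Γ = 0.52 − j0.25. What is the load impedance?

Z_L ≈ 114 − j85.4 Ω

Z_L = Z_0·(1 + Γ)/(1 − Γ) = 50·(1.52 − j0.25)/(0.48 + j0.25)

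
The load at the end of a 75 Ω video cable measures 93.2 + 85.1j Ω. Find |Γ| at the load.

|Γ| ≈ 0.462

Γ = (Z_L − Z_0)/(Z_L + Z_0) = (18.2 + j85.1)/(168.2 + j85.1)
|Γ| = 87/189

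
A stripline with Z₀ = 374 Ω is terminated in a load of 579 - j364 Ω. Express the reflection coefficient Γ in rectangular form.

Γ = (Z_L − Z_0)/(Z_L + Z_0) = (205 − j364)/(953 − j364)

Γ ≈ 0.315 − j0.262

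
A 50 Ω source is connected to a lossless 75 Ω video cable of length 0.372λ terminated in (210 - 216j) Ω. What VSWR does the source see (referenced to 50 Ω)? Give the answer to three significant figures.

VSWR ≈ 7.26

βl = 2π × 0.372 = 134°
tan(βl) = -1.04
Z_in = Z_0·(Z_L + jZ_0·tanβl)/(Z_0 + jZ_L·tanβl) = 35.1 + j96.3 Ω
Γ_s = (Z_in − Z_s)/(Z_in + Z_s) = (-14.9 + j96.3)/(85.1 + j96.3), |Γ_s| = 0.758
VSWR = (1 + |Γ_s|)/(1 − |Γ_s|)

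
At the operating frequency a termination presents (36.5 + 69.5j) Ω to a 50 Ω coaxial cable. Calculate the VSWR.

VSWR ≈ 4.53

Γ = (Z_L − Z_0)/(Z_L + Z_0) = (-13.5 + j69.5)/(86.5 + j69.5)
|Γ| = 70.8/111 = 0.638
VSWR = (1 + |Γ|)/(1 − |Γ|) = 1.64/0.362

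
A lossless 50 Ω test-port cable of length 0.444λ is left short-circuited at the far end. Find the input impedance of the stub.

βl = 2π × 0.444 = 160°
tan(βl) = -0.367
For a short-circuited stub, Z_in = jZ_0·tan(βl)

Z_in ≈ −j18.4 Ω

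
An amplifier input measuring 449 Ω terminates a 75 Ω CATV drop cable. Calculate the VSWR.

VSWR ≈ 5.99

Γ = (449 − 75)/(449 + 75) = 0.714
VSWR = (1 + 0.714)/(1 − 0.714)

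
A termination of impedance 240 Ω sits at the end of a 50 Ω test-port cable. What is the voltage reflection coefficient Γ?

Γ = 0.655

Γ = (Z_L − Z_0)/(Z_L + Z_0) = (240 − 50)/(240 + 50) = 190/290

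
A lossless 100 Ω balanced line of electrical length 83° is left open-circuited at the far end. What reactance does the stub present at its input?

X_in ≈ -12.3 Ω (capacitive)

tan(βl) = 8.14
For an open-circuited stub, Z_in = −jZ_0·cot(βl) = −jZ_0/tan(βl)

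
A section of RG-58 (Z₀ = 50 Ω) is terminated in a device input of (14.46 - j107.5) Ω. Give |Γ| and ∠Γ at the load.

Γ = (Z_L − Z_0)/(Z_L + Z_0) = (-35.54 − j107.5)/(64.46 − j107.5)
|Γ| = 113/125 = 0.903

Γ ≈ 0.903 ∠ -49.2°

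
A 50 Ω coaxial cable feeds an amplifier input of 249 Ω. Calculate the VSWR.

VSWR ≈ 4.98

Γ = (249 − 50)/(249 + 50) = 0.666
VSWR = (1 + 0.666)/(1 − 0.666)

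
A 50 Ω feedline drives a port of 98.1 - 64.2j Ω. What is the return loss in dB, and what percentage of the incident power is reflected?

RL ≈ 6.07 dB; 24.7% of incident power reflected

Γ = (48.1 − j64.2)/(148.1 − j64.2), |Γ| = 0.497
RL = −20·log₁₀(0.497) = 6.07 dB
P_refl/P_inc = |Γ|² = 0.247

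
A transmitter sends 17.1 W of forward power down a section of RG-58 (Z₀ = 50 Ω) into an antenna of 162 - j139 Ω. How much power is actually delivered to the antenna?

P_delivered ≈ 8.62 W

|Γ| = |(112 − j139)/(212 − j139)| = 0.704
|Γ|² = 0.496
P_refl = |Γ|²·P_inc = 8.48 W, P_del = (1 − |Γ|²)·P_inc = 8.62 W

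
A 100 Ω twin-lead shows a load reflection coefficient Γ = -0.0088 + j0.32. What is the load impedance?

Z_L ≈ 80.1 + j57.1 Ω

Z_L = Z_0·(1 + Γ)/(1 − Γ) = 100·(0.991 + j0.32)/(1.01 − j0.32)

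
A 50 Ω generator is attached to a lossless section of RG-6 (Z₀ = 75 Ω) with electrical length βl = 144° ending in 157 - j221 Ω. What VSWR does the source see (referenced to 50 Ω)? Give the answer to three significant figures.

VSWR ≈ 9.03

tan(βl) = -0.727
Z_in = Z_0·(Z_L + jZ_0·tanβl)/(Z_0 + jZ_L·tanβl) = 66.4 + j153 Ω
Γ_s = (Z_in − Z_s)/(Z_in + Z_s) = (16.4 + j153)/(116 + j153), |Γ_s| = 0.801
VSWR = (1 + |Γ_s|)/(1 − |Γ_s|)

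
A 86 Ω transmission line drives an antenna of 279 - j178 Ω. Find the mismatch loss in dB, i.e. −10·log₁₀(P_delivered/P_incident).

Γ = (193 − j178)/(365 − j178), |Γ| = 0.647
|Γ|² = 0.418, so P_del/P_inc = 1 − |Γ|² = 0.582
ML = −10·log₁₀(1 − |Γ|²)

mismatch loss ≈ 2.35 dB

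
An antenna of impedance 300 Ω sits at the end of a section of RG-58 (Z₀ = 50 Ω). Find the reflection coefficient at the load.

Γ = (Z_L − Z_0)/(Z_L + Z_0) = (300 − 50)/(300 + 50) = 250/350

Γ = 0.714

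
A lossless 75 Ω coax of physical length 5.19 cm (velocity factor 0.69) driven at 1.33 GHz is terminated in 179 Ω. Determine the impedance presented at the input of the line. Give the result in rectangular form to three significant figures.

λ = v/f = 0.69·c / 1.33 GHz = 0.156 m
βl = 2π·l/λ = 2π × 0.333 = 120°
tan(βl) = tan(120°) = -1.73
Z_in = Z_0·(Z_L + jZ_0·tanβl)/(Z_0 + jZ_L·tanβl)
     = 75·(179 − j130)/(75 − j309)

Z_in ≈ 39.6 + j33.8 Ω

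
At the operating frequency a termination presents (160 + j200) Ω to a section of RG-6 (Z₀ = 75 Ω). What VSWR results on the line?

Γ = (Z_L − Z_0)/(Z_L + Z_0) = (85 + j200)/(235 + j200)
|Γ| = 217/309 = 0.704
VSWR = (1 + |Γ|)/(1 − |Γ|) = 1.7/0.296

VSWR ≈ 5.76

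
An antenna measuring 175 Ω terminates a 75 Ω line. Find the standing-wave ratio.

VSWR ≈ 2.33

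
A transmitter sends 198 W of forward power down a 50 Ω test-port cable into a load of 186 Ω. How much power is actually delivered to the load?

Γ = (186 − 50)/(186 + 50) = 0.576
|Γ|² = 0.332
P_refl = |Γ|²·P_inc = 65.8 W, P_del = (1 − |Γ|²)·P_inc = 132 W

P_delivered ≈ 132 W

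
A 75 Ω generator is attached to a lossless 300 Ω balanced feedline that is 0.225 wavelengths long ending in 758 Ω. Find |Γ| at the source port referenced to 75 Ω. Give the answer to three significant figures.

|Γ| ≈ 0.305

βl = 2π × 0.225 = 81°
tan(βl) = 6.31
Z_in = Z_0·(Z_L + jZ_0·tanβl)/(Z_0 + jZ_L·tanβl) = 121 − j39.9 Ω
Γ_s = (Z_in − Z_s)/(Z_in + Z_s) = (46.2 − j39.9)/(196 − j39.9), |Γ_s| = 0.305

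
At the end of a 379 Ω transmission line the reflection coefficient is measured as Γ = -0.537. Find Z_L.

Z_L ≈ 114 Ω

Z_L = Z_0·(1 + Γ)/(1 − Γ) = 379·(0.463)/(1.54)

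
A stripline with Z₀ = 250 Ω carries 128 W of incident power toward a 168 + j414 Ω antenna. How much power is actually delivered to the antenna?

P_delivered ≈ 62.1 W

|Γ| = |(-82 + j414)/(418 + j414)| = 0.717
|Γ|² = 0.515
P_refl = |Γ|²·P_inc = 65.9 W, P_del = (1 − |Γ|²)·P_inc = 62.1 W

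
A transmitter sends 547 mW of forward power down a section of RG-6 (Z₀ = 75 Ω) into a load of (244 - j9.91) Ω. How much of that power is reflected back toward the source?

P_reflected ≈ 154 mW

|Γ| = |(169 − j9.91)/(319 − j9.91)| = 0.53
|Γ|² = 0.281
P_refl = |Γ|²·P_inc = 154 mW, P_del = (1 − |Γ|²)·P_inc = 393 mW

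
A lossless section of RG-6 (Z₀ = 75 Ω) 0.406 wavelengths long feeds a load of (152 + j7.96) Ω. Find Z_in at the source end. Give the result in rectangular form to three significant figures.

βl = 2π × 0.406 = 146°
tan(βl) = tan(146°) = -0.67
Z_in = Z_0·(Z_L + jZ_0·tanβl)/(Z_0 + jZ_L·tanβl)
     = 75·(152 − j42.3)/(80.3 − j102)

Z_in ≈ 73.6 + j53.8 Ω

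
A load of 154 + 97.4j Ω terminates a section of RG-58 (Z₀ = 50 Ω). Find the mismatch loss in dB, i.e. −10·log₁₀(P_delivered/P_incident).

mismatch loss ≈ 2.2 dB

Γ = (104 + j97.4)/(204 + j97.4), |Γ| = 0.63
|Γ|² = 0.397, so P_del/P_inc = 1 − |Γ|² = 0.603
ML = −10·log₁₀(1 − |Γ|²)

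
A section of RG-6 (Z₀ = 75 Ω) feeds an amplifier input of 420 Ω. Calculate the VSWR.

VSWR ≈ 5.6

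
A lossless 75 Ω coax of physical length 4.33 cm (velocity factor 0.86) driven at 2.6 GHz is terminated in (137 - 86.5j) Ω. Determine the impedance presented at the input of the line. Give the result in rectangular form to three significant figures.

Z_in ≈ 188 + j52.6 Ω

λ = v/f = 0.86·c / 2.6 GHz = 0.0992 m
βl = 2π·l/λ = 2π × 0.436 = 157°
tan(βl) = tan(157°) = -0.423
Z_in = Z_0·(Z_L + jZ_0·tanβl)/(Z_0 + jZ_L·tanβl)
     = 75·(137 − j118)/(38.4 − j57.9)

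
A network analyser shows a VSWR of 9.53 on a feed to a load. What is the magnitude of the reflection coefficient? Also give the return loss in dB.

|Γ| = (S − 1)/(S + 1) = (9.53 − 1)/(9.53 + 1) = 8.53/10.5
RL = −20·log₁₀|Γ| = −20·log₁₀(0.81)

|Γ| ≈ 0.81; return loss ≈ 1.83 dB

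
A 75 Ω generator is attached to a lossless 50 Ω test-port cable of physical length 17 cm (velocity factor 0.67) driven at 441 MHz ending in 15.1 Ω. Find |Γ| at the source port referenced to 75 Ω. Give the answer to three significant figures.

|Γ| ≈ 0.566

λ = v/f = 0.67·c / 441 MHz = 0.456 m
βl = 2π·l/λ = 2π × 0.373 = 134°
tan(βl) = -1.03
Z_in = Z_0·(Z_L + jZ_0·tanβl)/(Z_0 + jZ_L·tanβl) = 28.3 − j42.5 Ω
Γ_s = (Z_in − Z_s)/(Z_in + Z_s) = (-46.7 − j42.5)/(103 − j42.5), |Γ_s| = 0.566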